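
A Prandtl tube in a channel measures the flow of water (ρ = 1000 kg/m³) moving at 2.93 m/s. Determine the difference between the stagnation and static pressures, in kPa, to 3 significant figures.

ΔP ≈ 4.29 kPa

The dynamic pressure equals the rise in static pressure at the stagnation point: ΔP = ½ρv².
ΔP = ½·1000·2.93² = 4290 Pa.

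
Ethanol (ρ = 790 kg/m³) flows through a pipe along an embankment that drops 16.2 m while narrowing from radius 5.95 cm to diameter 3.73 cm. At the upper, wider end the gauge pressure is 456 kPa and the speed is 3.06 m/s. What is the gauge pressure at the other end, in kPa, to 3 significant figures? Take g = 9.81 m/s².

By continuity, v₂ = v₁·A₁/A₂ = 3.06·(111/10.9) = 31.1 m/s.
Bernoulli: P₁ + ½ρv₁² + ρg h₁ = P₂ + ½ρv₂² + ρg h₂, so P₂ = P₁ + ½ρ(v₁² − v₂²) − ρg(h₂ − h₁).
P₂ = 456000 + ½·790·(3.06² − 31.1²) − 790·9.81·(−16.2) = 456000 + (-379000) − (-126000) = 202000 Pa.

P₂ ≈ 202 kPa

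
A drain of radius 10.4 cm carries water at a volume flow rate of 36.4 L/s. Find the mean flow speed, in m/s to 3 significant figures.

Q = 36.4 L/s = 0.0364 m³/s.
v = Q/A = 0.0364 / 0.0340 = 1.07 m/s.

v ≈ 1.07 m/s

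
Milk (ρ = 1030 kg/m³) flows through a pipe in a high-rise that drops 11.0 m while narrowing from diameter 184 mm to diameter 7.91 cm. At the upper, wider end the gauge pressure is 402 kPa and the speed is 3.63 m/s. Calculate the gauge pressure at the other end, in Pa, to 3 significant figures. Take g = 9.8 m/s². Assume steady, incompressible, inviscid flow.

Continuity gives A₁v₁ = A₂v₂, so v₂ = (266 cm²)/(49.1 cm²) × 3.63 m/s = 19.6 m/s.
Energy conservation along the streamline gives P₂ = P₁ − ½ρ(v₂² − v₁²) − ρg(h₂ − h₁).
P₂ = 402000 + ½·1030·(3.63² − 19.6²) − 1030·9.8·(−11.0) = 402000 + (-192000) − (-111000) = 321000 Pa.

321000 Pa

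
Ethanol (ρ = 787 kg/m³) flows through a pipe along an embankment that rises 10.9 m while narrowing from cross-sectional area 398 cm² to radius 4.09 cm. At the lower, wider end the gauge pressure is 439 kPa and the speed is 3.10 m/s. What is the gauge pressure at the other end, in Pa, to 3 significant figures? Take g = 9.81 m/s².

The volume flow rate is constant, so v₂ = (A₁/A₂)v₁ = (398/52.6)·3.10 = 23.5 m/s.
Energy conservation along the streamline gives P₂ = P₁ − ½ρ(v₂² − v₁²) − ρg(h₂ − h₁).
P₂ = 439000 + ½·787·(3.10² − 23.5²) − 787·9.81·(+10.9) = 439000 + (-213000) − (84200) = 142000 Pa.

142000 Pa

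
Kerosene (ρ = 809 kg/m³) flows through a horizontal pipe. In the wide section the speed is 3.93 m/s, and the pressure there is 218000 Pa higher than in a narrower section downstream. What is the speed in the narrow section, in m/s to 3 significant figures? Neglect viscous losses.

Horizontal Bernoulli: P₁ + ½ρv₁² = P₂ + ½ρv₂², so v₂² = v₁² + 2(P₁ − P₂)/ρ.
v₂ = √(3.93² + 2·218000/809) = √(15.4 + 539) = 23.5 m/s.

23.5 m/s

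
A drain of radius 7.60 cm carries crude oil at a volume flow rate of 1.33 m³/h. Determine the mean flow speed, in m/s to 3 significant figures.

v ≈ 0.0204 m/s

Q = 1.33 m³/h = 0.000369 m³/s.
v = Q/A = 0.000369 / 0.0181 = 0.0204 m/s.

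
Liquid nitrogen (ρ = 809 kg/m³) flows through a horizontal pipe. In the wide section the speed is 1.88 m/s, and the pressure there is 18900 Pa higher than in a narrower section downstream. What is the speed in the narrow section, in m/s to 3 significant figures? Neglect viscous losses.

Along the level pipe P + ½ρv² is conserved, hence v₂² = v₁² + 2(P₁ − P₂)/ρ.
v₂ = √(1.88² + 2·18900/809) = √(3.53 + 46.7) = 7.09 m/s.

7.09 m/s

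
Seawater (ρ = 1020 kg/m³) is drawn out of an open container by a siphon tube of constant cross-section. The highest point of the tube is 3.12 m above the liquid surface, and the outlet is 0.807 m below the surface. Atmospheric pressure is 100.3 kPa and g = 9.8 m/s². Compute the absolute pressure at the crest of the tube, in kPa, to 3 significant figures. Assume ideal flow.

Bernoulli surface→outlet gives ½v² = g·h_out, so v = √(2·9.8·0.807) = 3.98 m/s.
Continuity keeps v the same throughout the tube; from surface to crest, P_atm + 0 = P_top + ½ρv² + ρg·h_top.
P_top = 100300 − ½·1020·3.98² − 1020·9.8·3.12 = 61000 Pa.

61.0 kPa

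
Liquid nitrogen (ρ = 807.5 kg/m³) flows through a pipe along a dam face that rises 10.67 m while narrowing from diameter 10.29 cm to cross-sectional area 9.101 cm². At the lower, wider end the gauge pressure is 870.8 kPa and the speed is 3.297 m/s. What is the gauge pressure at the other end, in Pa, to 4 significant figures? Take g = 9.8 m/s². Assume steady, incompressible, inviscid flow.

By continuity, v₂ = v₁·A₁/A₂ = 3.297·(83.16/9.101) = 30.13 m/s.
Energy conservation along the streamline gives P₂ = P₁ − ½ρ(v₂² − v₁²) − ρg(h₂ − h₁).
P₂ = 870800 + ½·807.5·(3.297² − 30.13²) − 807.5·9.8·(+10.67) = 870800 + (-362100) − (84440) = 424300 Pa.

424300 Pa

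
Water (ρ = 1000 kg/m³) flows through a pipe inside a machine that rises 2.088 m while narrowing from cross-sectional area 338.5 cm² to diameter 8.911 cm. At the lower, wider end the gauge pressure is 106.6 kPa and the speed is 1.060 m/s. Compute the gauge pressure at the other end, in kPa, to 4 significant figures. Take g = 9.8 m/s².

P₂ = 70.15 kPa

By continuity, v₂ = v₁·A₁/A₂ = 1.060·(338.5/62.37) = 5.753 m/s.
Applying Bernoulli between the two ends and solving for P₂: P₂ = P₁ + ½ρ(v₁² − v₂²) − ρgΔh.
P₂ = 106600 + ½·1000·(1.060² − 5.753²) − 1000·9.8·(+2.088) = 106600 + (-15990) − (20460) = 70150 Pa.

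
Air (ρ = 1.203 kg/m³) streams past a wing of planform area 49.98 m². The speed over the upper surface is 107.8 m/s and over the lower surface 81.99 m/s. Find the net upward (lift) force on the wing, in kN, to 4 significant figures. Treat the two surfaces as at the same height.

The faster flow above has the lower pressure; Bernoulli (same height) gives ΔP = ½ρ(v_up² − v_low²).
ΔP = ½·1.203·(107.8² − 81.99²) = 2946 Pa.
Lift = ΔP · A = 2946 × 49.98 = 147300 N.

F = 147.3 kN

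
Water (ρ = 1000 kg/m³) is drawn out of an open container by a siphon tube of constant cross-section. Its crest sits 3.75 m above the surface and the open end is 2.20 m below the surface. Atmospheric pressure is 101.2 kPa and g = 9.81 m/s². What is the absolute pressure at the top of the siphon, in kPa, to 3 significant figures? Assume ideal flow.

From the surface to the outlet (both open to atmosphere, surface at rest): v = √(2g·h_out) = √(2·9.81·2.20) = 6.57 m/s.
The bore is uniform, so the speed at the crest is the same v. Bernoulli surface→crest: P_atm = P_top + ½ρv² + ρg·h_top.
P_top = 101200 − ½·1000·6.57² − 1000·9.81·3.75 = 42800 Pa.

42.8 kPa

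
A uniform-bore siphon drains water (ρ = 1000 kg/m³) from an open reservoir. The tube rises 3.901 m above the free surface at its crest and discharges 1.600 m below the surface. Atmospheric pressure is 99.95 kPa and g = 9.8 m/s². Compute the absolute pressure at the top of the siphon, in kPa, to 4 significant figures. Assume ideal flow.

46.04 kPa

From the surface to the outlet (both open to atmosphere, surface at rest): v = √(2g·h_out) = √(2·9.8·1.600) = 5.600 m/s.
The bore is uniform, so the speed at the crest is the same v. Bernoulli surface→crest: P_atm = P_top + ½ρv² + ρg·h_top.
P_top = 99950 − ½·1000·5.600² − 1000·9.8·3.901 = 46040 Pa.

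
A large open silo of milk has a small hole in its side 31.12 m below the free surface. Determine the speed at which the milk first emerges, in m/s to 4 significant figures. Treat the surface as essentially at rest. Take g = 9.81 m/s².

The surface is effectively still and both ends are open, so ½v² = gh and v = √(2·9.81·31.12) = 24.71 m/s.

v = 24.71 m/s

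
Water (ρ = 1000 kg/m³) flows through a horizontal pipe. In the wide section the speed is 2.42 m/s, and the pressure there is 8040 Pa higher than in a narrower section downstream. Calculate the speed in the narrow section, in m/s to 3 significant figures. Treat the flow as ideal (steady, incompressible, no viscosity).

v₂ = 4.68 m/s

Horizontal Bernoulli: P₁ + ½ρv₁² = P₂ + ½ρv₂², so v₂² = v₁² + 2(P₁ − P₂)/ρ.
v₂ = √(2.42² + 2·8040/1000) = √(5.86 + 16.1) = 4.68 m/s.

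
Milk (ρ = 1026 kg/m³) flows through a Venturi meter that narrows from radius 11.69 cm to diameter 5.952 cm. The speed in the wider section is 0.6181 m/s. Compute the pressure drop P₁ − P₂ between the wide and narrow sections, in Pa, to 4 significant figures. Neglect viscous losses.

46470 Pa

By continuity, v₂ = v₁·A₁/A₂ = 0.6181·(429.3/27.82) = 9.537 m/s.
The pipe is horizontal, so Bernoulli reduces to P₁ + ½ρv₁² = P₂ + ½ρv₂².
P₁ − P₂ = ½·1026·(9.537² − 0.6181²) = ½·1026·90.58 = 46470 Pa.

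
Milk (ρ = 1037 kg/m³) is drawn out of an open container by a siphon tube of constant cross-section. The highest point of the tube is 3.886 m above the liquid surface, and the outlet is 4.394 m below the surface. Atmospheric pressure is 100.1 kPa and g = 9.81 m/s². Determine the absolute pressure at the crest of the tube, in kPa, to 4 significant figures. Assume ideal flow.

15.87 kPa

The outlet speed comes from Torricelli: v = √(2g·4.394) = 9.285 m/s.
The bore is uniform, so the speed at the crest is the same v. Bernoulli surface→crest: P_atm = P_top + ½ρv² + ρg·h_top.
P_top = 100100 − ½·1037·9.285² − 1037·9.81·3.886 = 15870 Pa.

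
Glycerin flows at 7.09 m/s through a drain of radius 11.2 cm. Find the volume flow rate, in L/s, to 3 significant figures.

Q = A·v = 0.0394 m² × 7.09 m/s = 0.279 m³/s.
Converting: 0.279 m³/s × 1000 = 279 L/s.

Q = 279 L/s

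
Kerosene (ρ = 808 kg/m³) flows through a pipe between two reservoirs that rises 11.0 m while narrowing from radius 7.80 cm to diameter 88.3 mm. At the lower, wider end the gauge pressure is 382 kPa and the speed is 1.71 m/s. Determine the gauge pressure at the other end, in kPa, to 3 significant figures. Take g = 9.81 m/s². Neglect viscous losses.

P₂ ≈ 284 kPa

Mass conservation (A₁v₁ = A₂v₂) gives v₂ = 1.71 × 191/61.2 = 5.34 m/s.
Energy conservation along the streamline gives P₂ = P₁ − ½ρ(v₂² − v₁²) − ρg(h₂ − h₁).
P₂ = 382000 + ½·808·(1.71² − 5.34²) − 808·9.81·(+11.0) = 382000 + (-10300) − (87200) = 284000 Pa.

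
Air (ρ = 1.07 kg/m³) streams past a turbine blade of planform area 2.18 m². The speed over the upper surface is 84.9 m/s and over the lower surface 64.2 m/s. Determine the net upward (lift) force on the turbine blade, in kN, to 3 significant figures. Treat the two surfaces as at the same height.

F ≈ 3.60 kN

With equal heights on the two surfaces, Bernoulli gives P_lower − P_upper = ½ρ(v_upper² − v_lower²).
ΔP = ½·1.07·(84.9² − 64.2²) = 1650 Pa.
Lift = ΔP · A = 1650 × 2.18 = 3600 N.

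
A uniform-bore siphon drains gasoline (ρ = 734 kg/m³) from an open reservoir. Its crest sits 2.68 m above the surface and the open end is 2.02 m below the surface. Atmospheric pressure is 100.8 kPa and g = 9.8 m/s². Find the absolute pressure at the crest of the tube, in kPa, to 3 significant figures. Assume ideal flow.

From the surface to the outlet (both open to atmosphere, surface at rest): v = √(2g·h_out) = √(2·9.8·2.02) = 6.29 m/s.
Continuity keeps v the same throughout the tube; from surface to crest, P_atm + 0 = P_top + ½ρv² + ρg·h_top.
P_top = 100800 − ½·734·6.29² − 734·9.8·2.68 = 67000 Pa.

67.0 kPa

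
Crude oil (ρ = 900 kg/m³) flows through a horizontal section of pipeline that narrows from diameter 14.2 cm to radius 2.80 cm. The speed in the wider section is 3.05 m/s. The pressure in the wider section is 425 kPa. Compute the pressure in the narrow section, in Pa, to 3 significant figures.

By continuity, v₂ = v₁·A₁/A₂ = 3.05·(158/24.6) = 19.6 m/s.
Along the horizontal streamline, P + ½ρv² is constant.
P₂ = P₁ − ½ρ(v₂² − v₁²) = 425000 − ½·900·(19.6² − 3.05²) = 425000 − 169000 = 256000 Pa.

P₂ = 256000 Pa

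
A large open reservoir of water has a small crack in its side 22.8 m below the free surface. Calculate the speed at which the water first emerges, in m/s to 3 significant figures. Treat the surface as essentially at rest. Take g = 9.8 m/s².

v ≈ 21.1 m/s

The surface is effectively still and both ends are open, so ½v² = gh and v = √(2·9.8·22.8) = 21.1 m/s.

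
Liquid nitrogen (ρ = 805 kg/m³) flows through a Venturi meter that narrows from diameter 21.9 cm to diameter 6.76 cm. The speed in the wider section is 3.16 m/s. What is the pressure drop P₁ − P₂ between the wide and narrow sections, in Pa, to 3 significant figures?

Continuity gives A₁v₁ = A₂v₂, so v₂ = (377 cm²)/(35.9 cm²) × 3.16 m/s = 33.2 m/s.
The pipe is horizontal, so Bernoulli reduces to P₁ + ½ρv₁² = P₂ + ½ρv₂².
P₁ − P₂ = ½·805·(33.2² − 3.16²) = ½·805·1090 = 439000 Pa.

ΔP ≈ 439000 Pa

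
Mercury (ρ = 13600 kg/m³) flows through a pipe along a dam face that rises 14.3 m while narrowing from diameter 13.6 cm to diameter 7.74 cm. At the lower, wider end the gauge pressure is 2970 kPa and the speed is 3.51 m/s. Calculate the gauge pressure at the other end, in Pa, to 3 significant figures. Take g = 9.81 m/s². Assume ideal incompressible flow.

P₂ ≈ 347000 Pa

Mass conservation (A₁v₁ = A₂v₂) gives v₂ = 3.51 × 145/47.1 = 10.8 m/s.
Bernoulli: P₁ + ½ρv₁² + ρg h₁ = P₂ + ½ρv₂² + ρg h₂, so P₂ = P₁ + ½ρ(v₁² − v₂²) − ρg(h₂ − h₁).
P₂ = 2970000 + ½·13600·(3.51² − 10.8²) − 13600·9.81·(+14.3) = 2970000 + (-715000) − (1910000) = 347000 Pa.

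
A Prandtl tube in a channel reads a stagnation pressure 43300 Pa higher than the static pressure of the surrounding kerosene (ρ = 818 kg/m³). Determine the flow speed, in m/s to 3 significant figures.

10.3 m/s

At the stagnation point the flow is brought to rest, so Bernoulli gives P_stag − P_static = ½ρv².
v = √(2ΔP/ρ) = √(2·43300/818) = 10.3 m/s.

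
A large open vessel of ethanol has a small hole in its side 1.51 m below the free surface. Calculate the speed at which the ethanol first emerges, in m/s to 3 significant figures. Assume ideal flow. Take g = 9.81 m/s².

The surface is effectively still and both ends are open, so ½v² = gh and v = √(2·9.81·1.51) = 5.44 m/s.

5.44 m/s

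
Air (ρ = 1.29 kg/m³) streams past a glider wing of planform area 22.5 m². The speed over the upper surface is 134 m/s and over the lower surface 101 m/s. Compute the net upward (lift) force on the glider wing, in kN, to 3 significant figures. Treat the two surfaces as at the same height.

F ≈ 113 kN

With equal heights on the two surfaces, Bernoulli gives P_lower − P_upper = ½ρ(v_upper² − v_lower²).
ΔP = ½·1.29·(134² − 101²) = 5000 Pa.
Lift = ΔP · A = 5000 × 22.5 = 113000 N.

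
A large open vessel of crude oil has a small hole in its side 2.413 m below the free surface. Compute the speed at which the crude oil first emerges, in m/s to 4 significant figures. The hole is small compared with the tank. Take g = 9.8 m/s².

Bernoulli from surface to hole (P equal, v_surface ≈ 0): v = √(2gh) = √(2×9.8×2.413) = 6.877 m/s.

6.877 m/s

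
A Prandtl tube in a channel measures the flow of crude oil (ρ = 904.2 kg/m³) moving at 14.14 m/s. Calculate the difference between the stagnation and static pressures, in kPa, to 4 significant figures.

At the stagnation point the flow is brought to rest, so Bernoulli gives P_stag − P_static = ½ρv².
ΔP = ½·904.2·14.14² = 90390 Pa.

ΔP = 90.39 kPa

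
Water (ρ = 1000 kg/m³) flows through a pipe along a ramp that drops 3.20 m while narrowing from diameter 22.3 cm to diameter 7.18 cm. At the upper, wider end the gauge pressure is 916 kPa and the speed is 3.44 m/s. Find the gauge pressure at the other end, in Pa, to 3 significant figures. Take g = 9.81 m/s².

403000 Pa

Continuity gives A₁v₁ = A₂v₂, so v₂ = (391 cm²)/(40.5 cm²) × 3.44 m/s = 33.2 m/s.
Energy conservation along the streamline gives P₂ = P₁ − ½ρ(v₂² − v₁²) − ρg(h₂ − h₁).
P₂ = 916000 + ½·1000·(3.44² − 33.2²) − 1000·9.81·(−3.20) = 916000 + (-545000) − (-31400) = 403000 Pa.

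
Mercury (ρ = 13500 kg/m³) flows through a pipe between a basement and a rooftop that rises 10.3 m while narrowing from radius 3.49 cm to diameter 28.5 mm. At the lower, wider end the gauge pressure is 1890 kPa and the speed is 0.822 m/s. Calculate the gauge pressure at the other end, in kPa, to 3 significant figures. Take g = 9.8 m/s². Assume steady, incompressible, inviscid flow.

By continuity, v₂ = v₁·A₁/A₂ = 0.822·(38.3/6.38) = 4.93 m/s.
Bernoulli: P₁ + ½ρv₁² + ρg h₁ = P₂ + ½ρv₂² + ρg h₂, so P₂ = P₁ + ½ρ(v₁² − v₂²) − ρg(h₂ − h₁).
P₂ = 1890000 + ½·13500·(0.822² − 4.93²) − 13500·9.8·(+10.3) = 1890000 + (-160000) − (1360000) = 368000 Pa.

P₂ ≈ 368 kPa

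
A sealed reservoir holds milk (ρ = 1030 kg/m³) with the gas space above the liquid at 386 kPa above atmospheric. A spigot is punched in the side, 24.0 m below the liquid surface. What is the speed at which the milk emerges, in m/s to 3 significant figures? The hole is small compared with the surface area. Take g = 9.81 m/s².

v ≈ 34.9 m/s

Take point 1 at the surface (v₁ ≈ 0) and point 2 at the hole (at atmospheric pressure). Bernoulli: P₁ + ρg h = P_atm + ½ρv₂².
With P₁ − P_atm = 386000 Pa, v₂ = √(2gh + 2ΔP/ρ) = √(2·9.81·24.0 + 2·386000/1030) = 34.9 m/s.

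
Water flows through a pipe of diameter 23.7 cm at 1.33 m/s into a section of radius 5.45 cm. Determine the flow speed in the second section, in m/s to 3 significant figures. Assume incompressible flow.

Continuity gives A₁v₁ = A₂v₂, so v₂ = (441 cm²)/(93.3 cm²) × 1.33 m/s = 6.29 m/s.

v₂ ≈ 6.29 m/s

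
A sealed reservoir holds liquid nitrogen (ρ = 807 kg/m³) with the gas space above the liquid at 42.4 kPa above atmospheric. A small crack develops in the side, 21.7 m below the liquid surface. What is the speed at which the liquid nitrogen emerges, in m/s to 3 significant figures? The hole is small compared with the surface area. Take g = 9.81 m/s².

Take point 1 at the surface (v₁ ≈ 0) and point 2 at the hole (at atmospheric pressure). Bernoulli: P₁ + ρg h = P_atm + ½ρv₂².
With P₁ − P_atm = 42400 Pa, v₂ = √(2gh + 2ΔP/ρ) = √(2·9.81·21.7 + 2·42400/807) = 23.0 m/s.

v ≈ 23.0 m/s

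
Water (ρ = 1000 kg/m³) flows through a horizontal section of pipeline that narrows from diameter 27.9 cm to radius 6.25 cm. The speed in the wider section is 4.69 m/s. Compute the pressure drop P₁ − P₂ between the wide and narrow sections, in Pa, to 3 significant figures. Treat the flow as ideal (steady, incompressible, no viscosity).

ΔP = 262000 Pa

Mass conservation (A₁v₁ = A₂v₂) gives v₂ = 4.69 × 611/123 = 23.4 m/s.
Along the horizontal streamline, P + ½ρv² is constant.
P₁ − P₂ = ½·1000·(23.4² − 4.69²) = ½·1000·524 = 262000 Pa.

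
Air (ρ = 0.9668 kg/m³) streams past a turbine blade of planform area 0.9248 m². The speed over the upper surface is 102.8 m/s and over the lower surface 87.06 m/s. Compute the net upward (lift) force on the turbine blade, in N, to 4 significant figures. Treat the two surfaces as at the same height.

F ≈ 1336 N

From P + ½ρv² = const at equal height, P_low − P_up = ½ρ(v_up² − v_low²).
ΔP = ½·0.9668·(102.8² − 87.06²) = 1445 Pa.
Lift = ΔP · A = 1445 × 0.9248 = 1336 N.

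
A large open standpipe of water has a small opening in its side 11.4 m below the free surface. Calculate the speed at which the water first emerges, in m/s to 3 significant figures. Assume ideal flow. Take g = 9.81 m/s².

v = 15.0 m/s

The surface is effectively still and both ends are open, so ½v² = gh and v = √(2·9.81·11.4) = 15.0 m/s.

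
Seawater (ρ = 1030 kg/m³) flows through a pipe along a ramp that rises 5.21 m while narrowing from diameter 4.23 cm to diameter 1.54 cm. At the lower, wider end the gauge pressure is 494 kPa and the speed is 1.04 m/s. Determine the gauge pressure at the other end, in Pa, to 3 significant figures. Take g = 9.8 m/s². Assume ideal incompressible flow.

Continuity gives A₁v₁ = A₂v₂, so v₂ = (14.1 cm²)/(1.86 cm²) × 1.04 m/s = 7.85 m/s.
Energy conservation along the streamline gives P₂ = P₁ − ½ρ(v₂² − v₁²) − ρg(h₂ − h₁).
P₂ = 494000 + ½·1030·(1.04² − 7.85²) − 1030·9.8·(+5.21) = 494000 + (-31100) − (52600) = 410000 Pa.

P₂ ≈ 410000 Pa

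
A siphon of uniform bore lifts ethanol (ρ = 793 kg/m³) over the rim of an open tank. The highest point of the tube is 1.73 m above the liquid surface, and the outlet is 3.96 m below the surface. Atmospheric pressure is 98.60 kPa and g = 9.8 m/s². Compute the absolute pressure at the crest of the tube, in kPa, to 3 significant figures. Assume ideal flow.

P_top ≈ 54.4 kPa

From the surface to the outlet (both open to atmosphere, surface at rest): v = √(2g·h_out) = √(2·9.8·3.96) = 8.81 m/s.
The bore is uniform, so the speed at the crest is the same v. Bernoulli surface→crest: P_atm = P_top + ½ρv² + ρg·h_top.
P_top = 98600 − ½·793·8.81² − 793·9.8·1.73 = 54400 Pa.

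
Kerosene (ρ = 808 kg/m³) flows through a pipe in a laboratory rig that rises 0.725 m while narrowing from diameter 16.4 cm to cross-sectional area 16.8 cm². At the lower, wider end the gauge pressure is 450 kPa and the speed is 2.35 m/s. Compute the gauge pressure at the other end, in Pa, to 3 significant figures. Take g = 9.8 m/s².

By continuity, v₂ = v₁·A₁/A₂ = 2.35·(211/16.8) = 29.5 m/s.
Energy conservation along the streamline gives P₂ = P₁ − ½ρ(v₂² − v₁²) − ρg(h₂ − h₁).
P₂ = 450000 + ½·808·(2.35² − 29.5²) − 808·9.8·(+0.725) = 450000 + (-351000) − (5740) = 93800 Pa.

P₂ = 93800 Pa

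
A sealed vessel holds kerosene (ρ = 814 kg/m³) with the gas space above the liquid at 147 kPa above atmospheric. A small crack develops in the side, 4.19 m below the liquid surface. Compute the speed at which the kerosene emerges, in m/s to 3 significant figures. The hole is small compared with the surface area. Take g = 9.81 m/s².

Take point 1 at the surface (v₁ ≈ 0) and point 2 at the hole (at atmospheric pressure). Bernoulli: P₁ + ρg h = P_atm + ½ρv₂².
With P₁ − P_atm = 147000 Pa, v₂ = √(2gh + 2ΔP/ρ) = √(2·9.81·4.19 + 2·147000/814) = 21.1 m/s.

v = 21.1 m/s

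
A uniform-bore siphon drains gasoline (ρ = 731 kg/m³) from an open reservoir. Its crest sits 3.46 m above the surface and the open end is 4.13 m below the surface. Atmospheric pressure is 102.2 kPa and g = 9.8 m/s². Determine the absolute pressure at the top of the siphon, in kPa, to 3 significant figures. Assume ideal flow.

Bernoulli surface→outlet gives ½v² = g·h_out, so v = √(2·9.8·4.13) = 9.00 m/s.
With constant cross-section the crest speed equals v; applying Bernoulli from the surface up to the crest, P_top = P_atm − ½ρv² − ρg·h_top.
P_top = 102200 − ½·731·9.00² − 731·9.8·3.46 = 47800 Pa.

47.8 kPa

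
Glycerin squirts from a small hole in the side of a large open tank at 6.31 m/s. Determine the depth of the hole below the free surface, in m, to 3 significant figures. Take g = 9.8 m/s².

For a small hole in a large open tank, ½v² = gh, giving h = v²/(2g).
h = 6.31²/(2·9.8) = 39.8/19.60 = 2.03 m.

h = 2.03 m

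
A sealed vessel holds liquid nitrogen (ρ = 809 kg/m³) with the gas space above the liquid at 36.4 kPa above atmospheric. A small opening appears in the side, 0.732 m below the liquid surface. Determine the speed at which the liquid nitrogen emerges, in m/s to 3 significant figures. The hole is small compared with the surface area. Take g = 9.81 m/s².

Take point 1 at the surface (v₁ ≈ 0) and point 2 at the hole (at atmospheric pressure). Bernoulli: P₁ + ρg h = P_atm + ½ρv₂².
With P₁ − P_atm = 36400 Pa, v₂ = √(2gh + 2ΔP/ρ) = √(2·9.81·0.732 + 2·36400/809) = 10.2 m/s.

10.2 m/s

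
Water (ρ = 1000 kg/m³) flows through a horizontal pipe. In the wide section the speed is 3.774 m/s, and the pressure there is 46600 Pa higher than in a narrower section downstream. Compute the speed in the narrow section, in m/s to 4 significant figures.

v₂ ≈ 10.37 m/s

With h₁ = h₂, rearranging Bernoulli gives v₂ = √(v₁² + 2ΔP/ρ).
v₂ = √(3.774² + 2·46600/1000) = √(14.24 + 93.20) = 10.37 m/s.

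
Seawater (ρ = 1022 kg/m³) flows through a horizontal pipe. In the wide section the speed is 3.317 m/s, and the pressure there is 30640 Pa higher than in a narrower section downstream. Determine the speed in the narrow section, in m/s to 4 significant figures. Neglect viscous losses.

Horizontal Bernoulli: P₁ + ½ρv₁² = P₂ + ½ρv₂², so v₂² = v₁² + 2(P₁ − P₂)/ρ.
v₂ = √(3.317² + 2·30640/1022) = √(11.00 + 59.96) = 8.424 m/s.

v₂ ≈ 8.424 m/s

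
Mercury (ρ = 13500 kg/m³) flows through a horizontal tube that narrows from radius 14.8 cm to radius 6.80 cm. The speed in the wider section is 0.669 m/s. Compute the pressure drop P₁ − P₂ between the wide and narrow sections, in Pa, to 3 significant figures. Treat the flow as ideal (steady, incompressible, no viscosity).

Mass conservation (A₁v₁ = A₂v₂) gives v₂ = 0.669 × 688/145 = 3.17 m/s.
With no height change, Bernoulli's equation is P₁ + ½ρv₁² = P₂ + ½ρv₂².
P₁ − P₂ = ½·13500·(3.17² − 0.669²) = ½·13500·9.60 = 64800 Pa.

64800 Pa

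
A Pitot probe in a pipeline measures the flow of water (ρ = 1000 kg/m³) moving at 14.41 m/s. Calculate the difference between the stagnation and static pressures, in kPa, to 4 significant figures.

ΔP ≈ 103.8 kPa

At the stagnation point the flow is brought to rest, so Bernoulli gives P_stag − P_static = ½ρv².
ΔP = ½·1000·14.41² = 103800 Pa.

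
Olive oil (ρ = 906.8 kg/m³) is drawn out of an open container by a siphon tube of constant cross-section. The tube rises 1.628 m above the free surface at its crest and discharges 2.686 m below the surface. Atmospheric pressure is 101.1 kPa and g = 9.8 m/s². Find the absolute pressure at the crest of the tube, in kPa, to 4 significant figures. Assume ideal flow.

P_top = 62.76 kPa

From the surface to the outlet (both open to atmosphere, surface at rest): v = √(2g·h_out) = √(2·9.8·2.686) = 7.256 m/s.
With constant cross-section the crest speed equals v; applying Bernoulli from the surface up to the crest, P_top = P_atm − ½ρv² − ρg·h_top.
P_top = 101100 − ½·906.8·7.256² − 906.8·9.8·1.628 = 62760 Pa.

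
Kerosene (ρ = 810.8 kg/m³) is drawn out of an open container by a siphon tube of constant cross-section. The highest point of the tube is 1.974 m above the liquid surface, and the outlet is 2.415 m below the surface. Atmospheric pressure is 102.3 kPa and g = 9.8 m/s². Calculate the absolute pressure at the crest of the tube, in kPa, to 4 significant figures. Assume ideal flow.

P_top = 67.43 kPa

From the surface to the outlet (both open to atmosphere, surface at rest): v = √(2g·h_out) = √(2·9.8·2.415) = 6.880 m/s.
With constant cross-section the crest speed equals v; applying Bernoulli from the surface up to the crest, P_top = P_atm − ½ρv² − ρg·h_top.
P_top = 102300 − ½·810.8·6.880² − 810.8·9.8·1.974 = 67430 Pa.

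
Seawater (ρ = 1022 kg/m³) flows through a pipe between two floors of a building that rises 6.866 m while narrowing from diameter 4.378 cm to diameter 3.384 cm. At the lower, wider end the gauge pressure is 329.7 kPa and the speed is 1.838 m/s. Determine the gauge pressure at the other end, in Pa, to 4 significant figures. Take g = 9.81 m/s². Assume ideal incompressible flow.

P₂ ≈ 257800 Pa

Mass conservation (A₁v₁ = A₂v₂) gives v₂ = 1.838 × 15.05/8.994 = 3.076 m/s.
Energy conservation along the streamline gives P₂ = P₁ − ½ρ(v₂² − v₁²) − ρg(h₂ − h₁).
P₂ = 329700 + ½·1022·(1.838² − 3.076²) − 1022·9.81·(+6.866) = 329700 + (-3110) − (68840) = 257800 Pa.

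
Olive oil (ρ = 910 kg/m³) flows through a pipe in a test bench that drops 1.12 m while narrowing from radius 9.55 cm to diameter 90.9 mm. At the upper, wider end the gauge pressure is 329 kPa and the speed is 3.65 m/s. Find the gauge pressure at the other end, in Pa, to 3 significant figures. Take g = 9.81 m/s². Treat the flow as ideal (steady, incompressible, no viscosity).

Continuity gives A₁v₁ = A₂v₂, so v₂ = (287 cm²)/(64.9 cm²) × 3.65 m/s = 16.1 m/s.
Energy conservation along the streamline gives P₂ = P₁ − ½ρ(v₂² − v₁²) − ρg(h₂ − h₁).
P₂ = 329000 + ½·910·(3.65² − 16.1²) − 910·9.81·(−1.12) = 329000 + (-112000) − (-10000) = 227000 Pa.

P₂ ≈ 227000 Pa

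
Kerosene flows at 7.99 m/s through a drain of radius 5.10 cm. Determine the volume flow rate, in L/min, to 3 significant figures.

Q = A·v = 0.00817 m² × 7.99 m/s = 0.0653 m³/s.
Converting: 0.0653 m³/s × 60000 = 3920 L/min.

Q ≈ 3920 L/min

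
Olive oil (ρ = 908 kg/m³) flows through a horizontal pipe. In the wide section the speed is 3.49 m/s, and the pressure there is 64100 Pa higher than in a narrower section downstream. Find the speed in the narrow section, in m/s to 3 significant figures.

Along the level pipe P + ½ρv² is conserved, hence v₂² = v₁² + 2(P₁ − P₂)/ρ.
v₂ = √(3.49² + 2·64100/908) = √(12.2 + 141) = 12.4 m/s.

12.4 m/s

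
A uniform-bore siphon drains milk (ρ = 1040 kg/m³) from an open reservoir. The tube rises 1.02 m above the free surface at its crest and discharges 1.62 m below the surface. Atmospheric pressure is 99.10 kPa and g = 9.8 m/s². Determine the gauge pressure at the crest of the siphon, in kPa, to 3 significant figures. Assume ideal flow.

The outlet speed comes from Torricelli: v = √(2g·1.62) = 5.63 m/s.
With constant cross-section the crest speed equals v; applying Bernoulli from the surface up to the crest, P_top = P_atm − ½ρv² − ρg·h_top.
P_top = 99100 − ½·1040·5.63² − 1040·9.8·1.02 = 72200 Pa. So P_gauge = P_top − P_atm = -26900 Pa.

P_gauge ≈ -26.9 kPa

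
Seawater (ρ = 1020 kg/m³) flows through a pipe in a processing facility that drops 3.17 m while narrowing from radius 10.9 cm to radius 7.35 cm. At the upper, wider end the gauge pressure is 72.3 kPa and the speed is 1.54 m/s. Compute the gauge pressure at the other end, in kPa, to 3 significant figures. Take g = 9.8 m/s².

P₂ ≈ 99.3 kPa

Continuity gives A₁v₁ = A₂v₂, so v₂ = (373 cm²)/(170 cm²) × 1.54 m/s = 3.39 m/s.
Bernoulli: P₁ + ½ρv₁² + ρg h₁ = P₂ + ½ρv₂² + ρg h₂, so P₂ = P₁ + ½ρ(v₁² − v₂²) − ρg(h₂ − h₁).
P₂ = 72300 + ½·1020·(1.54² − 3.39²) − 1020·9.8·(−3.17) = 72300 + (-4640) − (-31700) = 99300 Pa.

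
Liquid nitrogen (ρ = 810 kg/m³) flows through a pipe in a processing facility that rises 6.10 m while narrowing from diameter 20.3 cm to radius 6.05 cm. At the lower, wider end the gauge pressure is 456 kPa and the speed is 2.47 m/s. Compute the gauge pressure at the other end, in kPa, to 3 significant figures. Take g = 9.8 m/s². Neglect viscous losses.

390 kPa

By continuity, v₂ = v₁·A₁/A₂ = 2.47·(324/115) = 6.95 m/s.
Applying Bernoulli between the two ends and solving for P₂: P₂ = P₁ + ½ρ(v₁² − v₂²) − ρgΔh.
P₂ = 456000 + ½·810·(2.47² − 6.95²) − 810·9.8·(+6.10) = 456000 + (-17100) − (48400) = 390000 Pa.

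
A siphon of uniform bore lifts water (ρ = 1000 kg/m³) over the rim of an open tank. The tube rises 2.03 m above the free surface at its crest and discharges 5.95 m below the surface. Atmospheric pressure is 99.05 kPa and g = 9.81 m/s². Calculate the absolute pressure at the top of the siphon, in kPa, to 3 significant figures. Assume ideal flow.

From the surface to the outlet (both open to atmosphere, surface at rest): v = √(2g·h_out) = √(2·9.81·5.95) = 10.8 m/s.
The bore is uniform, so the speed at the crest is the same v. Bernoulli surface→crest: P_atm = P_top + ½ρv² + ρg·h_top.
P_top = 99050 − ½·1000·10.8² − 1000·9.81·2.03 = 20800 Pa.

P_top = 20.8 kPa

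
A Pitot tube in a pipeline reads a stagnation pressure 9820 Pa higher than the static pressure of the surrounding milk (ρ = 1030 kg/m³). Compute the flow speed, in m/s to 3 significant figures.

Bernoulli between the free stream and the stagnation point: ½ρv² = P_stag − P_static.
v = √(2ΔP/ρ) = √(2·9820/1030) = 4.37 m/s.

4.37 m/s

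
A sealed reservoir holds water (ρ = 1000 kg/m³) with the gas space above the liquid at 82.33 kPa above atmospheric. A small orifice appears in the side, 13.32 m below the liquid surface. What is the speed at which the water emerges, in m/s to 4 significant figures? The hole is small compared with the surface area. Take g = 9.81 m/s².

v ≈ 20.64 m/s

Take point 1 at the surface (v₁ ≈ 0) and point 2 at the hole (at atmospheric pressure). Bernoulli: P₁ + ρg h = P_atm + ½ρv₂².
With P₁ − P_atm = 82330 Pa, v₂ = √(2gh + 2ΔP/ρ) = √(2·9.81·13.32 + 2·82330/1000) = 20.64 m/s.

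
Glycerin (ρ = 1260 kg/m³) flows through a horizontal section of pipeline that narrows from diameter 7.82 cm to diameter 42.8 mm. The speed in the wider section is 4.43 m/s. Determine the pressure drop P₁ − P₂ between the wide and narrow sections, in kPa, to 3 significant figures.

The volume flow rate is constant, so v₂ = (A₁/A₂)v₁ = (48.0/14.4)·4.43 = 14.8 m/s.
With no height change, Bernoulli's equation is P₁ + ½ρv₁² = P₂ + ½ρv₂².
P₁ − P₂ = ½·1260·(14.8² − 4.43²) = ½·1260·199 = 125000 Pa.

125 kPa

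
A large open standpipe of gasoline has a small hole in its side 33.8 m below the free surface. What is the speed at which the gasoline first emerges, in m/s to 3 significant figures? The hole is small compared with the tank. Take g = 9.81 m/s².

v ≈ 25.8 m/s

Bernoulli from surface to hole (P equal, v_surface ≈ 0): v = √(2gh) = √(2×9.81×33.8) = 25.8 m/s.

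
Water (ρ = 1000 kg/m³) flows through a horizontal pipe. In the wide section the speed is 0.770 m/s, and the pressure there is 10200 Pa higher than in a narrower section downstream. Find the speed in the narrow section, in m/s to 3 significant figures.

Horizontal Bernoulli: P₁ + ½ρv₁² = P₂ + ½ρv₂², so v₂² = v₁² + 2(P₁ − P₂)/ρ.
v₂ = √(0.770² + 2·10200/1000) = √(0.593 + 20.4) = 4.58 m/s.

v₂ = 4.58 m/s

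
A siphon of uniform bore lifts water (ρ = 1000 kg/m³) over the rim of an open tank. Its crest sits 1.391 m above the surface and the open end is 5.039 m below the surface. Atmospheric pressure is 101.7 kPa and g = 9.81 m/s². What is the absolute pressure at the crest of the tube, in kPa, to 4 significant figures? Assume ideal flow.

38.62 kPa

From the surface to the outlet (both open to atmosphere, surface at rest): v = √(2g·h_out) = √(2·9.81·5.039) = 9.943 m/s.
Continuity keeps v the same throughout the tube; from surface to crest, P_atm + 0 = P_top + ½ρv² + ρg·h_top.
P_top = 101700 − ½·1000·9.943² − 1000·9.81·1.391 = 38620 Pa.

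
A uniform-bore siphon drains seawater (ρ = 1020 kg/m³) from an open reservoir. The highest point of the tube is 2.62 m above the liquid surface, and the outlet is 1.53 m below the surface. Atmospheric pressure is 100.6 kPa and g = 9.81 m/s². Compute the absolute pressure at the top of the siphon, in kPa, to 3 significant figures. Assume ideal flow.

The outlet speed comes from Torricelli: v = √(2g·1.53) = 5.48 m/s.
With constant cross-section the crest speed equals v; applying Bernoulli from the surface up to the crest, P_top = P_atm − ½ρv² − ρg·h_top.
P_top = 100600 − ½·1020·5.48² − 1020·9.81·2.62 = 59100 Pa.

59.1 kPa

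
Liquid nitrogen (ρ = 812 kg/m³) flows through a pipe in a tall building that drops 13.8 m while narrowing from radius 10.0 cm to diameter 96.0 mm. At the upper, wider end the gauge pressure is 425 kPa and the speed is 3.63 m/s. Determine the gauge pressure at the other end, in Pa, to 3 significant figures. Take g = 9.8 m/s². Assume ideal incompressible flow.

By continuity, v₂ = v₁·A₁/A₂ = 3.63·(314/72.4) = 15.8 m/s.
Bernoulli: P₁ + ½ρv₁² + ρg h₁ = P₂ + ½ρv₂² + ρg h₂, so P₂ = P₁ + ½ρ(v₁² − v₂²) − ρg(h₂ − h₁).
P₂ = 425000 + ½·812·(3.63² − 15.8²) − 812·9.8·(−13.8) = 425000 + (-95400) − (-110000) = 439000 Pa.

P₂ = 439000 Pa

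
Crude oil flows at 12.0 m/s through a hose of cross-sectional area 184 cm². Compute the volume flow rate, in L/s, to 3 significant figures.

Q = 221 L/s

Q = A·v = 0.0184 m² × 12.0 m/s = 0.221 m³/s.
Converting: 0.221 m³/s × 1000 = 221 L/s.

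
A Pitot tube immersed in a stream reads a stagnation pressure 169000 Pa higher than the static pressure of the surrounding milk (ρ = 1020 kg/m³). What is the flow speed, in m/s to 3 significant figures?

The dynamic pressure equals the rise in static pressure at the stagnation point: ΔP = ½ρv².
v = √(2ΔP/ρ) = √(2·169000/1020) = 18.2 m/s.

v ≈ 18.2 m/s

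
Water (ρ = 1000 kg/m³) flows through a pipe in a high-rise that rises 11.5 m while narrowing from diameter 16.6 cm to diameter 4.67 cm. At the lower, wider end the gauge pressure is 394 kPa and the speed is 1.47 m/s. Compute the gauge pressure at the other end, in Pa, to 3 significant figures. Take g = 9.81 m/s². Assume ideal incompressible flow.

110000 Pa

Continuity gives A₁v₁ = A₂v₂, so v₂ = (216 cm²)/(17.1 cm²) × 1.47 m/s = 18.6 m/s.
Bernoulli: P₁ + ½ρv₁² + ρg h₁ = P₂ + ½ρv₂² + ρg h₂, so P₂ = P₁ + ½ρ(v₁² − v₂²) − ρg(h₂ − h₁).
P₂ = 394000 + ½·1000·(1.47² − 18.6²) − 1000·9.81·(+11.5) = 394000 + (-171000) − (113000) = 110000 Pa.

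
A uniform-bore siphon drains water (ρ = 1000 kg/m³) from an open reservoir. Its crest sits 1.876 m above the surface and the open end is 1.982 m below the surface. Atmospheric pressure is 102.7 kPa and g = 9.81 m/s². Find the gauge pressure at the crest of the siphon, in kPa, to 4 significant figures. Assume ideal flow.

Bernoulli surface→outlet gives ½v² = g·h_out, so v = √(2·9.81·1.982) = 6.236 m/s.
The bore is uniform, so the speed at the crest is the same v. Bernoulli surface→crest: P_atm = P_top + ½ρv² + ρg·h_top.
P_top = 102700 − ½·1000·6.236² − 1000·9.81·1.876 = 64850 Pa. So P_gauge = P_top − P_atm = -37850 Pa.

P_gauge ≈ -37.85 kPa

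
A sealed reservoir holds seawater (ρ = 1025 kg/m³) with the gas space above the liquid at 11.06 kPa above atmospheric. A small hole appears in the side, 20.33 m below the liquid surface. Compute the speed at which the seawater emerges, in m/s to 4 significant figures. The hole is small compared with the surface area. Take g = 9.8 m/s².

Take point 1 at the surface (v₁ ≈ 0) and point 2 at the hole (at atmospheric pressure). Bernoulli: P₁ + ρg h = P_atm + ½ρv₂².
With P₁ − P_atm = 11060 Pa, v₂ = √(2gh + 2ΔP/ρ) = √(2·9.8·20.33 + 2·11060/1025) = 20.50 m/s.

v ≈ 20.50 m/s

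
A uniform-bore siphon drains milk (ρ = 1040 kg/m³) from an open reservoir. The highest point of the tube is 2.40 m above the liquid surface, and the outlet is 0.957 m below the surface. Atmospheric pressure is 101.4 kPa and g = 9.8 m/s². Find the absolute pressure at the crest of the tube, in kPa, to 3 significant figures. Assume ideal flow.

P_top = 67.2 kPa

Bernoulli surface→outlet gives ½v² = g·h_out, so v = √(2·9.8·0.957) = 4.33 m/s.
With constant cross-section the crest speed equals v; applying Bernoulli from the surface up to the crest, P_top = P_atm − ½ρv² − ρg·h_top.
P_top = 101400 − ½·1040·4.33² − 1040·9.8·2.40 = 67200 Pa.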